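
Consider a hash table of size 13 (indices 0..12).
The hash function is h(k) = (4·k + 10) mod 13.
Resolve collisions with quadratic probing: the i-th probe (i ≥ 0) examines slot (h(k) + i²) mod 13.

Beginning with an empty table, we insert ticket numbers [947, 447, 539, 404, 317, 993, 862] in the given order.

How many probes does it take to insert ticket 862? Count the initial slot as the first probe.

4

Insert 947: h=2, slot 2 empty -> index 2.
Insert 447: h=4, slot 4 empty -> index 4.
Insert 539: h=8, slot 8 empty -> index 8.
Insert 404: h=1, slot 1 empty -> index 1.
Insert 317: h=4, slot 4 occupied -> index 5.
Insert 993: h=4, slots 4,5,8 occupied -> index 0.
Insert 862: h=0, slots 0,1,4 occupied -> index 9.
Table: [993, 404, 947, ∅, 447, 317, ∅, ∅, 539, 862, ∅, ∅, ∅]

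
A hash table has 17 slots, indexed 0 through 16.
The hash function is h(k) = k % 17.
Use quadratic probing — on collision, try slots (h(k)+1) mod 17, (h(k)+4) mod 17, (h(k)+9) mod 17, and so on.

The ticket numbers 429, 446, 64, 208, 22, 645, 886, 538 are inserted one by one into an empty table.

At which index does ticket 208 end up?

8

429: h=4 → slot 4
446: h=4, probe 4,5 → slot 5
64: h=13 → slot 13
208: h=4, probe 4,5,8 → slot 8
22: h=5, probe 5,6 → slot 6
645: h=16 → slot 16
886: h=2 → slot 2
538: h=11 → slot 11
Table: [_, _, 886, _, 429, 446, 22, _, 208, _, _, 538, _, 64, _, _, 645]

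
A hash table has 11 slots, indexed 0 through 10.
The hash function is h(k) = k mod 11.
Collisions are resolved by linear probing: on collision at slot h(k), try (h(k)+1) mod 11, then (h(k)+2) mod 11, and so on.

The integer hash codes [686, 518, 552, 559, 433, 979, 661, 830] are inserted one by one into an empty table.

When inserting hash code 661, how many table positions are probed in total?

3

Insert 686: h=4, slot 4 empty -> index 4.
Insert 518: h=1, slot 1 empty -> index 1.
Insert 552: h=2, slot 2 empty -> index 2.
Insert 559: h=9, slot 9 empty -> index 9.
Insert 433: h=4, slot 4 occupied -> index 5.
Insert 979: h=0, slot 0 empty -> index 0.
Insert 661: h=1, slots 1,2 occupied -> index 3.
Insert 830: h=5, slot 5 occupied -> index 6.
Table: [979, 518, 552, 661, 686, 433, 830, —, —, 559, —]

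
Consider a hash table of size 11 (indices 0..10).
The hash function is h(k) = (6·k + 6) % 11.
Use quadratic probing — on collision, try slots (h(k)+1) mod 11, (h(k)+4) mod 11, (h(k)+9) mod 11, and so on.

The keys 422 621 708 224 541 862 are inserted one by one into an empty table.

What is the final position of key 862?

6

Insert 422: h=8, slot 8 empty → index 8.
Insert 621: h=3, slot 3 empty → index 3.
Insert 708: h=8, slot 8 occupied → index 9.
Insert 224: h=8, slots 8,9 occupied → index 1.
Insert 541: h=7, slot 7 empty → index 7.
Insert 862: h=8, slots 8,9,1 occupied → index 6.
Table: [-, 224, -, 621, -, -, 862, 541, 422, 708, -]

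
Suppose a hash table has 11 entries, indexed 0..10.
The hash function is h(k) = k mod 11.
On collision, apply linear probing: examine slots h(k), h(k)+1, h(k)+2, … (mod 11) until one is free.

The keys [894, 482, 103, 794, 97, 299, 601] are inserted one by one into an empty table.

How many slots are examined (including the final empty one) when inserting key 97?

Insert 894: h=3, slot 3 empty -> index 3.
Insert 482: h=9, slot 9 empty -> index 9.
Insert 103: h=4, slot 4 empty -> index 4.
Insert 794: h=2, slot 2 empty -> index 2.
Insert 97: h=9, slot 9 occupied -> index 10.
Insert 299: h=2, slots 2,3,4 occupied -> index 5.
Insert 601: h=7, slot 7 empty -> index 7.
Table: [-, -, 794, 894, 103, 299, -, 601, -, 482, 97]

2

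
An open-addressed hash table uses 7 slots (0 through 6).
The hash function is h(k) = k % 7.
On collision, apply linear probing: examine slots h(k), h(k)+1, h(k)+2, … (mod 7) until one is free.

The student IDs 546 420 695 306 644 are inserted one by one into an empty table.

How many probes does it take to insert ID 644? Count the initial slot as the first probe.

Insert 546: h=0, slot 0 empty => index 0.
Insert 420: h=0, slot 0 occupied => index 1.
Insert 695: h=2, slot 2 empty => index 2.
Insert 306: h=5, slot 5 empty => index 5.
Insert 644: h=0, slots 0,1,2 occupied => index 3.
Table: [546, 420, 695, 644, _, 306, _]

4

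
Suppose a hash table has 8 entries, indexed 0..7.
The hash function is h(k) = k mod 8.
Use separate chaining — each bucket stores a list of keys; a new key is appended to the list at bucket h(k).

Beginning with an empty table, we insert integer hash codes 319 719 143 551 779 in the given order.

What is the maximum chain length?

Insert 319: h=7, bucket 7 empty -> new chain.
Insert 719: h=7, bucket 7 nonempty -> append to chain.
Insert 143: h=7, bucket 7 nonempty -> append to chain.
Insert 551: h=7, bucket 7 nonempty -> append to chain.
Insert 779: h=3, bucket 3 empty -> new chain.
Final buckets:
0: _
1: _
2: _
3: 779
4: _
5: _
6: _
7: 319 -> 719 -> 143 -> 551

4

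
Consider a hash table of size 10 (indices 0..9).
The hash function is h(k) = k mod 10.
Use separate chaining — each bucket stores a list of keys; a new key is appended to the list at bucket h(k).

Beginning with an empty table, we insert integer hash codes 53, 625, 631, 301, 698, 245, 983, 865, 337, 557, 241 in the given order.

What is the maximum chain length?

53 -> bucket 3
625 -> bucket 5
631 -> bucket 1
301 -> bucket 1 (collision)
698 -> bucket 8
245 -> bucket 5 (collision)
983 -> bucket 3 (collision)
865 -> bucket 5 (collision)
337 -> bucket 7
557 -> bucket 7 (collision)
241 -> bucket 1 (collision)
Final buckets:
0: _
1: 631 -> 301 -> 241
2: _
3: 53 -> 983
4: _
5: 625 -> 245 -> 865
6: _
7: 337 -> 557
8: 698
9: _

3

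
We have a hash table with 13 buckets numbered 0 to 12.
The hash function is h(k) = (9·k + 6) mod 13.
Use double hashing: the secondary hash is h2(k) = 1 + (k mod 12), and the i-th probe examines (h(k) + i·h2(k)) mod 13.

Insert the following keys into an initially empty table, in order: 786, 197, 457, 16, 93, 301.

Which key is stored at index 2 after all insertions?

786 hashes to 8; slot 8 is free -> place at 8.
197 hashes to 11; slot 11 is free -> place at 11.
457 hashes to 11, h2=2; 11 taken -> place at 0.
16 hashes to 7; slot 7 is free -> place at 7.
93 hashes to 11, h2=10; 11,8 taken -> place at 5.
301 hashes to 11, h2=2; 11,0 taken -> place at 2.
Table: [457, —, 301, —, —, 93, —, 16, 786, —, —, 197, —]

301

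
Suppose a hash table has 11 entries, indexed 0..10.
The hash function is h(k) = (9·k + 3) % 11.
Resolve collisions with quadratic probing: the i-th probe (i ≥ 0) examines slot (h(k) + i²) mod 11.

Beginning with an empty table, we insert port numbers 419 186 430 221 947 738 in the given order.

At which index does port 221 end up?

10

419: h=1 => slot 1
186: h=5 => slot 5
430: h=1, probe 1,2 => slot 2
221: h=1, probe 1,2,5,10 => slot 10
947: h=1, probe 1,2,5,10,6 => slot 6
738: h=1, probe 1,2,5,10,6,4 => slot 4
Table: [., 419, 430, ., 738, 186, 947, ., ., ., 221]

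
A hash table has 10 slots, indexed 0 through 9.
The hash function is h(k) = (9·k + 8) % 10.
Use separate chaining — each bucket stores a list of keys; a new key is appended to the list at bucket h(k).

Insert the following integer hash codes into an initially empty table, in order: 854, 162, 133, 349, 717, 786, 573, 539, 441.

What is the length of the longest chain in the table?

2

854 -> bucket 4
162 -> bucket 6
133 -> bucket 5
349 -> bucket 9
717 -> bucket 1
786 -> bucket 2
573 -> bucket 5 (collision)
539 -> bucket 9 (collision)
441 -> bucket 7
Final buckets:
0: _
1: 717
2: 786
3: _
4: 854
5: 133 -> 573
6: 162
7: 441
8: _
9: 349 -> 539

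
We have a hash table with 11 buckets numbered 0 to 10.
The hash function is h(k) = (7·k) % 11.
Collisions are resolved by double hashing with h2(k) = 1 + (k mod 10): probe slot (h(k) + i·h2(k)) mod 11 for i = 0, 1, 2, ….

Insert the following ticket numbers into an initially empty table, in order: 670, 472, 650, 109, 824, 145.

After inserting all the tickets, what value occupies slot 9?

824

670 hashes to 4; slot 4 is free -> place at 4.
472 hashes to 4, h2=3; 4 taken -> place at 7.
650 hashes to 7, h2=1; 7 taken -> place at 8.
109 hashes to 4, h2=10; 4 taken -> place at 3.
824 hashes to 4, h2=5; 4 taken -> place at 9.
145 hashes to 3, h2=6; 3,9,4 taken -> place at 10.
Table: [-, -, -, 109, 670, -, -, 472, 650, 824, 145]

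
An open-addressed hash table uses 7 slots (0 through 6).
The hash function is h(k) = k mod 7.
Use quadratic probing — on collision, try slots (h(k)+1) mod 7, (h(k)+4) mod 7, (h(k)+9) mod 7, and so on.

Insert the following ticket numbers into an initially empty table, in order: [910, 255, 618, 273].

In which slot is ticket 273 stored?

910: h=0 -> slot 0
255: h=3 -> slot 3
618: h=2 -> slot 2
273: h=0, probe 0,1 -> slot 1
Table: [910, 273, 618, 255, -, -, -]

1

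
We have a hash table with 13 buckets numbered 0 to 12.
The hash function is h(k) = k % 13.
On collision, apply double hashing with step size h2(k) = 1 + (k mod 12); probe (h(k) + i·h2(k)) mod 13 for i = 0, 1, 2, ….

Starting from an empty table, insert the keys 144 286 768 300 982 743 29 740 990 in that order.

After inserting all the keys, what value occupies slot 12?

743

144: h=1 => slot 1
286: h=0 => slot 0
768: h=1, h2=1, probe 1,2 => slot 2
300: h=1, h2=1, probe 1,2,3 => slot 3
982: h=7 => slot 7
743: h=2, h2=12, probe 2,1,0,12 => slot 12
29: h=3, h2=6, probe 3,9 => slot 9
740: h=12, h2=9, probe 12,8 => slot 8
990: h=2, h2=7, probe 2,9,3,10 => slot 10
Table: [286, 144, 768, 300, -, -, -, 982, 740, 29, 990, -, 743]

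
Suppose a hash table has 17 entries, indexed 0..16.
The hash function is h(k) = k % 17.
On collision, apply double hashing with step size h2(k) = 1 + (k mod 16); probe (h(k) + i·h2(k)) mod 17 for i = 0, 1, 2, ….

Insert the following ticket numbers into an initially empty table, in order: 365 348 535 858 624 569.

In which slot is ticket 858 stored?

2

Insert 365: h=8, slot 8 empty -> index 8.
Insert 348: h=8, h2=13, slot 8 occupied -> index 4.
Insert 535: h=8, h2=8, slot 8 occupied -> index 16.
Insert 858: h=8, h2=11, slot 8 occupied -> index 2.
Insert 624: h=12, slot 12 empty -> index 12.
Insert 569: h=8, h2=10, slot 8 occupied -> index 1.
Table: [., 569, 858, ., 348, ., ., ., 365, ., ., ., 624, ., ., ., 535]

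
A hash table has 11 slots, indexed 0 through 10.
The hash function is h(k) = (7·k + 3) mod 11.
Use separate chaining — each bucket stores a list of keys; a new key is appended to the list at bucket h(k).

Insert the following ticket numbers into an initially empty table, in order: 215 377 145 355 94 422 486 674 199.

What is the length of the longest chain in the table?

3

Insert 215: h=1, bucket 1 empty → new chain.
Insert 377: h=2, bucket 2 empty → new chain.
Insert 145: h=6, bucket 6 empty → new chain.
Insert 355: h=2, bucket 2 nonempty → append to chain.
Insert 94: h=1, bucket 1 nonempty → append to chain.
Insert 422: h=9, bucket 9 empty → new chain.
Insert 486: h=6, bucket 6 nonempty → append to chain.
Insert 674: h=2, bucket 2 nonempty → append to chain.
Insert 199: h=10, bucket 10 empty → new chain.
Final buckets:
0: ∅
1: 215 -> 94
2: 377 -> 355 -> 674
3: ∅
4: ∅
5: ∅
6: 145 -> 486
7: ∅
8: ∅
9: 422
10: 199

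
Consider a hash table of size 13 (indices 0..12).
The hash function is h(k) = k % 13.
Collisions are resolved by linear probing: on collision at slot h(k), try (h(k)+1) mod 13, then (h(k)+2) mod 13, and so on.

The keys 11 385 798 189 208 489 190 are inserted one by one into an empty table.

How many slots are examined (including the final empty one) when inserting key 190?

Insert 11: h=11, slot 11 empty → index 11.
Insert 385: h=8, slot 8 empty → index 8.
Insert 798: h=5, slot 5 empty → index 5.
Insert 189: h=7, slot 7 empty → index 7.
Insert 208: h=0, slot 0 empty → index 0.
Insert 489: h=8, slot 8 occupied → index 9.
Insert 190: h=8, slots 8,9 occupied → index 10.
Table: [208, _, _, _, _, 798, _, 189, 385, 489, 190, 11, _]

3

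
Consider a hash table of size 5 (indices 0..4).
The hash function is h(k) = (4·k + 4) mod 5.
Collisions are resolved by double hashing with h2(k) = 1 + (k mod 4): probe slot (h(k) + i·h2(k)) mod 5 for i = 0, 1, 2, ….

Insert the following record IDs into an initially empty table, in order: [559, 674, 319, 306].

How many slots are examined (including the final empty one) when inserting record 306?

2

Insert 559: h=0, slot 0 empty -> index 0.
Insert 674: h=0, h2=3, slot 0 occupied -> index 3.
Insert 319: h=0, h2=4, slot 0 occupied -> index 4.
Insert 306: h=3, h2=3, slot 3 occupied -> index 1.
Table: [559, 306, -, 674, 319]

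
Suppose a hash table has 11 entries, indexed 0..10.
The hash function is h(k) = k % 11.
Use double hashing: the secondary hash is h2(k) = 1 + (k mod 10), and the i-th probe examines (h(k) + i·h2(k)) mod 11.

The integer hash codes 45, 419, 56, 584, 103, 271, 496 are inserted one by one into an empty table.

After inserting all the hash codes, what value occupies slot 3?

45 hashes to 1; slot 1 is free → place at 1.
419 hashes to 1, h2=10; 1 taken → place at 0.
56 hashes to 1, h2=7; 1 taken → place at 8.
584 hashes to 1, h2=5; 1 taken → place at 6.
103 hashes to 4; slot 4 is free → place at 4.
271 hashes to 7; slot 7 is free → place at 7.
496 hashes to 1, h2=7; 1,8,4,0,7 taken → place at 3.
Table: [419, 45, ., 496, 103, ., 584, 271, 56, ., .]

496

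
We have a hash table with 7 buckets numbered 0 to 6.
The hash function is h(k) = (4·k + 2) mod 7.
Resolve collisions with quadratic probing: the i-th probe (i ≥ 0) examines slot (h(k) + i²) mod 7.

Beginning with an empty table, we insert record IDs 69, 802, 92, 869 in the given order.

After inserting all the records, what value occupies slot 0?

869

Insert 69: h=5, slot 5 empty -> index 5.
Insert 802: h=4, slot 4 empty -> index 4.
Insert 92: h=6, slot 6 empty -> index 6.
Insert 869: h=6, slot 6 occupied -> index 0.
Table: [869, -, -, -, 802, 69, 92]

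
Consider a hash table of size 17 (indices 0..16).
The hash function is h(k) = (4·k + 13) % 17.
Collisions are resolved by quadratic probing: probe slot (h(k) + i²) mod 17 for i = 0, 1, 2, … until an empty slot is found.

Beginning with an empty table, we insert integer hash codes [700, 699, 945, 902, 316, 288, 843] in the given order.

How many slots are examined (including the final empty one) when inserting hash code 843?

Insert 700: h=8, slot 8 empty -> index 8.
Insert 699: h=4, slot 4 empty -> index 4.
Insert 945: h=2, slot 2 empty -> index 2.
Insert 902: h=0, slot 0 empty -> index 0.
Insert 316: h=2, slot 2 occupied -> index 3.
Insert 288: h=9, slot 9 empty -> index 9.
Insert 843: h=2, slots 2,3 occupied -> index 6.
Table: [902, —, 945, 316, 699, —, 843, —, 700, 288, —, —, —, —, —, —, —]

3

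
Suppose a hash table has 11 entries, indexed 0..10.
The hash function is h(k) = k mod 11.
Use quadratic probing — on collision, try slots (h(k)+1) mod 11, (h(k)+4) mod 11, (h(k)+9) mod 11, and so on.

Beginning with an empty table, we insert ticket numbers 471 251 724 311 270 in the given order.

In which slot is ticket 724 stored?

471 hashes to 9; slot 9 is free -> place at 9.
251 hashes to 9; 9 taken -> place at 10.
724 hashes to 9; 9,10 taken -> place at 2.
311 hashes to 3; slot 3 is free -> place at 3.
270 hashes to 6; slot 6 is free -> place at 6.
Table: [-, -, 724, 311, -, -, 270, -, -, 471, 251]

2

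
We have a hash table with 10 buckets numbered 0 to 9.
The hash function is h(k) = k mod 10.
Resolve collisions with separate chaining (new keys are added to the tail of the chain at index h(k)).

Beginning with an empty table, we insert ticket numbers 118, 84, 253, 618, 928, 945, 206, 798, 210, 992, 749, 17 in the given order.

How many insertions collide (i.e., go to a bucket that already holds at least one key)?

3

Insert 118: h=8, bucket 8 empty → new chain.
Insert 84: h=4, bucket 4 empty → new chain.
Insert 253: h=3, bucket 3 empty → new chain.
Insert 618: h=8, bucket 8 nonempty → append to chain.
Insert 928: h=8, bucket 8 nonempty → append to chain.
Insert 945: h=5, bucket 5 empty → new chain.
Insert 206: h=6, bucket 6 empty → new chain.
Insert 798: h=8, bucket 8 nonempty → append to chain.
Insert 210: h=0, bucket 0 empty → new chain.
Insert 992: h=2, bucket 2 empty → new chain.
Insert 749: h=9, bucket 9 empty → new chain.
Insert 17: h=7, bucket 7 empty → new chain.
Final buckets:
0: 210
1: .
2: 992
3: 253
4: 84
5: 945
6: 206
7: 17
8: 118 -> 618 -> 928 -> 798
9: 749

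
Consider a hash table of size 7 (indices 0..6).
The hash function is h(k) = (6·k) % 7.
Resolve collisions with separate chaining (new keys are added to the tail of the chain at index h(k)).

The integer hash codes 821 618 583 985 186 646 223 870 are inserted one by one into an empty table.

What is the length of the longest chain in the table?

5

821 → bucket 5
618 → bucket 5 (collision)
583 → bucket 5 (collision)
985 → bucket 2
186 → bucket 3
646 → bucket 5 (collision)
223 → bucket 1
870 → bucket 5 (collision)
Final buckets:
0: —
1: 223
2: 985
3: 186
4: —
5: 821 -> 618 -> 583 -> 646 -> 870
6: —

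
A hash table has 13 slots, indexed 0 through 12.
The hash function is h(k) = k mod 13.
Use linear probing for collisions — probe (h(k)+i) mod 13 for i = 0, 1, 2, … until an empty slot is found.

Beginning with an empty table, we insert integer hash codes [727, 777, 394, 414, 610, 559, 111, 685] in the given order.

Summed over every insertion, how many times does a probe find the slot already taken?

2

727: h=12 -> slot 12
777: h=10 -> slot 10
394: h=4 -> slot 4
414: h=11 -> slot 11
610: h=12, probe 12,0 -> slot 0
559: h=0, probe 0,1 -> slot 1
111: h=7 -> slot 7
685: h=9 -> slot 9
Table: [610, 559, _, _, 394, _, _, 111, _, 685, 777, 414, 727]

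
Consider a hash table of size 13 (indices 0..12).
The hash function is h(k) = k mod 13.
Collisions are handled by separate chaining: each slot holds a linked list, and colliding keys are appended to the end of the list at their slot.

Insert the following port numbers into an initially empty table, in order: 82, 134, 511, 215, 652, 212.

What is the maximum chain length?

4

82 -> bucket 4
134 -> bucket 4 (collision)
511 -> bucket 4 (collision)
215 -> bucket 7
652 -> bucket 2
212 -> bucket 4 (collision)
Final buckets:
0: —
1: —
2: 652
3: —
4: 82 -> 134 -> 511 -> 212
5: —
6: —
7: 215
8: —
9: —
10: —
11: —
12: —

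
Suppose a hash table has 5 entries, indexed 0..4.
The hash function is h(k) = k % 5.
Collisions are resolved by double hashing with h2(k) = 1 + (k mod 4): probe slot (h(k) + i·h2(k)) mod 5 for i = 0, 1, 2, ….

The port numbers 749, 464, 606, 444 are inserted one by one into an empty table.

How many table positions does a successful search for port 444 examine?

Insert 749: h=4, slot 4 empty => index 4.
Insert 464: h=4, h2=1, slot 4 occupied => index 0.
Insert 606: h=1, slot 1 empty => index 1.
Insert 444: h=4, h2=1, slots 4,0,1 occupied => index 2.
Table: [464, 606, 444, _, 749]
Lookup 444: h=4, h2=1, probe 4,0,1,2 → found at 2.

4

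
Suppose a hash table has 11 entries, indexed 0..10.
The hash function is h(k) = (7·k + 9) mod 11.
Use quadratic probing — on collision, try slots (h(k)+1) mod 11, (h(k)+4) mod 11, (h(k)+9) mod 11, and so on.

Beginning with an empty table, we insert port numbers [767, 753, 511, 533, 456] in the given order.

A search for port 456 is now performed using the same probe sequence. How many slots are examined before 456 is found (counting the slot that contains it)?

Insert 767: h=10, slot 10 empty => index 10.
Insert 753: h=0, slot 0 empty => index 0.
Insert 511: h=0, slot 0 occupied => index 1.
Insert 533: h=0, slots 0,1 occupied => index 4.
Insert 456: h=0, slots 0,1,4 occupied => index 9.
Table: [753, 511, ∅, ∅, 533, ∅, ∅, ∅, ∅, 456, 767]
Lookup 456: h=0, probe 0,1,4,9 → found at 9.

4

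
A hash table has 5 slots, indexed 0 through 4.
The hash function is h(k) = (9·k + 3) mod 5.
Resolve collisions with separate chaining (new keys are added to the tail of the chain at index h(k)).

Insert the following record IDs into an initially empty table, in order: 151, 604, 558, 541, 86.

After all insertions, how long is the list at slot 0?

1

151 → bucket 2
604 → bucket 4
558 → bucket 0
541 → bucket 2 (collision)
86 → bucket 2 (collision)
Final buckets:
0: 558
1: _
2: 151 -> 541 -> 86
3: _
4: 604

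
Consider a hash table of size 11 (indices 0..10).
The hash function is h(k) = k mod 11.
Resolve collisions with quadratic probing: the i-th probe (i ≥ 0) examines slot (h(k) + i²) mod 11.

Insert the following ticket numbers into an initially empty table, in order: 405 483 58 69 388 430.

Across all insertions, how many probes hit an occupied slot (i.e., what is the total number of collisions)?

Insert 405: h=9, slot 9 empty → index 9.
Insert 483: h=10, slot 10 empty → index 10.
Insert 58: h=3, slot 3 empty → index 3.
Insert 69: h=3, slot 3 occupied → index 4.
Insert 388: h=3, slots 3,4 occupied → index 7.
Insert 430: h=1, slot 1 empty → index 1.
Table: [∅, 430, ∅, 58, 69, ∅, ∅, 388, ∅, 405, 483]

3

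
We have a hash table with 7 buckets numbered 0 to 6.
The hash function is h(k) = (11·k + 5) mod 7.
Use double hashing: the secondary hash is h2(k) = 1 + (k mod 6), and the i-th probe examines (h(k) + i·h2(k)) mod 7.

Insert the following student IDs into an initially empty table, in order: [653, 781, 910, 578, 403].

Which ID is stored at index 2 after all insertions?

403

653: h=6 => slot 6
781: h=0 => slot 0
910: h=5 => slot 5
578: h=0, h2=3, probe 0,3 => slot 3
403: h=0, h2=2, probe 0,2 => slot 2
Table: [781, —, 403, 578, —, 910, 653]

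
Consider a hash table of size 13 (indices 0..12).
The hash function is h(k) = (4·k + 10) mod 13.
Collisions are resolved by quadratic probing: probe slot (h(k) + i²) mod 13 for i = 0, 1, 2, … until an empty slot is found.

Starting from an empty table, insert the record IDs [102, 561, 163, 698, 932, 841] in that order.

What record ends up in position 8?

102: h=2 => slot 2
561: h=5 => slot 5
163: h=12 => slot 12
698: h=7 => slot 7
932: h=7, probe 7,8 => slot 8
841: h=7, probe 7,8,11 => slot 11
Table: [., ., 102, ., ., 561, ., 698, 932, ., ., 841, 163]

932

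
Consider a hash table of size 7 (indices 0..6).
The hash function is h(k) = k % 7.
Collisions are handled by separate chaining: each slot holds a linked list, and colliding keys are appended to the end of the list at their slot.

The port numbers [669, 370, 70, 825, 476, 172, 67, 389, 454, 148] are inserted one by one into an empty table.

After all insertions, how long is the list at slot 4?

4

Insert 669: h=4, bucket 4 empty -> new chain.
Insert 370: h=6, bucket 6 empty -> new chain.
Insert 70: h=0, bucket 0 empty -> new chain.
Insert 825: h=6, bucket 6 nonempty -> append to chain.
Insert 476: h=0, bucket 0 nonempty -> append to chain.
Insert 172: h=4, bucket 4 nonempty -> append to chain.
Insert 67: h=4, bucket 4 nonempty -> append to chain.
Insert 389: h=4, bucket 4 nonempty -> append to chain.
Insert 454: h=6, bucket 6 nonempty -> append to chain.
Insert 148: h=1, bucket 1 empty -> new chain.
Final buckets:
0: 70 -> 476
1: 148
2: -
3: -
4: 669 -> 172 -> 67 -> 389
5: -
6: 370 -> 825 -> 454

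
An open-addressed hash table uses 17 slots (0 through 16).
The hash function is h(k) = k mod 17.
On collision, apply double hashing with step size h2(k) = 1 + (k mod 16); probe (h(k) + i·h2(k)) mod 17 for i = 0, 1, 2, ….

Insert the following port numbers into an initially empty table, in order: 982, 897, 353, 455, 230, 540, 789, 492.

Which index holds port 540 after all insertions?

5

982 hashes to 13; slot 13 is free -> place at 13.
897 hashes to 13, h2=2; 13 taken -> place at 15.
353 hashes to 13, h2=2; 13,15 taken -> place at 0.
455 hashes to 13, h2=8; 13 taken -> place at 4.
230 hashes to 9; slot 9 is free -> place at 9.
540 hashes to 13, h2=13; 13,9 taken -> place at 5.
789 hashes to 7; slot 7 is free -> place at 7.
492 hashes to 16; slot 16 is free -> place at 16.
Table: [353, -, -, -, 455, 540, -, 789, -, 230, -, -, -, 982, -, 897, 492]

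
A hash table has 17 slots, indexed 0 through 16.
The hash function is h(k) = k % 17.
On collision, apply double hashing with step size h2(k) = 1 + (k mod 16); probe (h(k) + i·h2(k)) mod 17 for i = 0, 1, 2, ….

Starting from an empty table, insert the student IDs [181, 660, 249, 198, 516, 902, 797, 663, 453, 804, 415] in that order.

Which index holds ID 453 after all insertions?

12

181 hashes to 11; slot 11 is free → place at 11.
660 hashes to 14; slot 14 is free → place at 14.
249 hashes to 11, h2=10; 11 taken → place at 4.
198 hashes to 11, h2=7; 11 taken → place at 1.
516 hashes to 6; slot 6 is free → place at 6.
902 hashes to 1, h2=7; 1 taken → place at 8.
797 hashes to 15; slot 15 is free → place at 15.
663 hashes to 0; slot 0 is free → place at 0.
453 hashes to 11, h2=6; 11,0,6 taken → place at 12.
804 hashes to 5; slot 5 is free → place at 5.
415 hashes to 7; slot 7 is free → place at 7.
Table: [663, 198, —, —, 249, 804, 516, 415, 902, —, —, 181, 453, —, 660, 797, —]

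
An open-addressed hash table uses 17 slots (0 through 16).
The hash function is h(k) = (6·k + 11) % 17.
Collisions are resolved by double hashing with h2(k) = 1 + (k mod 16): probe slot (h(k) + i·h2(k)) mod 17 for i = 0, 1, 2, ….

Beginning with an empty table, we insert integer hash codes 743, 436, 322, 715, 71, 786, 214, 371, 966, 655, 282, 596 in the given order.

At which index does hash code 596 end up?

743: h=15 -> slot 15
436: h=9 -> slot 9
322: h=5 -> slot 5
715: h=0 -> slot 0
71: h=12 -> slot 12
786: h=1 -> slot 1
214: h=3 -> slot 3
371: h=10 -> slot 10
966: h=10, h2=7, probe 10,0,7 -> slot 7
655: h=14 -> slot 14
282: h=3, h2=11, probe 3,14,8 -> slot 8
596: h=0, h2=5, probe 0,5,10,15,3,8,13 -> slot 13
Table: [715, 786, ∅, 214, ∅, 322, ∅, 966, 282, 436, 371, ∅, 71, 596, 655, 743, ∅]

13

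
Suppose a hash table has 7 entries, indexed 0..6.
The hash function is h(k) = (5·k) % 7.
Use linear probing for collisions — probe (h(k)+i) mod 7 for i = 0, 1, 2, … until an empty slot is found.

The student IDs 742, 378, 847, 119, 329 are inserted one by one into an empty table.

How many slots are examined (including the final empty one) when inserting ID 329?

742: h=0 -> slot 0
378: h=0, probe 0,1 -> slot 1
847: h=0, probe 0,1,2 -> slot 2
119: h=0, probe 0,1,2,3 -> slot 3
329: h=0, probe 0,1,2,3,4 -> slot 4
Table: [742, 378, 847, 119, 329, ., .]

5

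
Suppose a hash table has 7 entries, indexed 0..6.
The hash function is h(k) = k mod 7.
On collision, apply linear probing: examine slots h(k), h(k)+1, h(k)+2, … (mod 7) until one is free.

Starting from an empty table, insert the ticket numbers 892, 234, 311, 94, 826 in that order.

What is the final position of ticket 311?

5

892: h=3 -> slot 3
234: h=3, probe 3,4 -> slot 4
311: h=3, probe 3,4,5 -> slot 5
94: h=3, probe 3,4,5,6 -> slot 6
826: h=0 -> slot 0
Table: [826, -, -, 892, 234, 311, 94]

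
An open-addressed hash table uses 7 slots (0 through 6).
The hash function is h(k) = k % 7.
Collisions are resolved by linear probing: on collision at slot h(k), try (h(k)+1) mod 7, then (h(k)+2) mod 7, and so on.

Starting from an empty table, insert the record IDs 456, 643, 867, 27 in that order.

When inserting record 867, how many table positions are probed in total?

456 hashes to 1; slot 1 is free => place at 1.
643 hashes to 6; slot 6 is free => place at 6.
867 hashes to 6; 6 taken => place at 0.
27 hashes to 6; 6,0,1 taken => place at 2.
Table: [867, 456, 27, ∅, ∅, ∅, 643]

2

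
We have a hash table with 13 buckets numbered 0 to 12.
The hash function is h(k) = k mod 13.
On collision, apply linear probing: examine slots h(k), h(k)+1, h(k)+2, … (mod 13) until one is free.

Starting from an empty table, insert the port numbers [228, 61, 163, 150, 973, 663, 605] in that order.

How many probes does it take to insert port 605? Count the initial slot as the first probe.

Insert 228: h=7, slot 7 empty => index 7.
Insert 61: h=9, slot 9 empty => index 9.
Insert 163: h=7, slot 7 occupied => index 8.
Insert 150: h=7, slots 7,8,9 occupied => index 10.
Insert 973: h=11, slot 11 empty => index 11.
Insert 663: h=0, slot 0 empty => index 0.
Insert 605: h=7, slots 7,8,9,10,11 occupied => index 12.
Table: [663, _, _, _, _, _, _, 228, 163, 61, 150, 973, 605]

6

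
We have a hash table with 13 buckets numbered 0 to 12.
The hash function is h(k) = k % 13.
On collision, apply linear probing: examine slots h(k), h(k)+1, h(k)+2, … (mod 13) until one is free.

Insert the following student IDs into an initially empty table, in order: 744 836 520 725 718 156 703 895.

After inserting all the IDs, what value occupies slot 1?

Insert 744: h=3, slot 3 empty => index 3.
Insert 836: h=4, slot 4 empty => index 4.
Insert 520: h=0, slot 0 empty => index 0.
Insert 725: h=10, slot 10 empty => index 10.
Insert 718: h=3, slots 3,4 occupied => index 5.
Insert 156: h=0, slot 0 occupied => index 1.
Insert 703: h=1, slot 1 occupied => index 2.
Insert 895: h=11, slot 11 empty => index 11.
Table: [520, 156, 703, 744, 836, 718, _, _, _, _, 725, 895, _]

156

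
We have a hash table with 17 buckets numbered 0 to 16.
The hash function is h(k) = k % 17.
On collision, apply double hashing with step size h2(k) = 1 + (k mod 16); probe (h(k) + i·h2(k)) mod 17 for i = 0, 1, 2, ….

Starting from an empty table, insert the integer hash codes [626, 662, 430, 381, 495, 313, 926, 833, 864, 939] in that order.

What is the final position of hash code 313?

626: h=14 => slot 14
662: h=16 => slot 16
430: h=5 => slot 5
381: h=7 => slot 7
495: h=2 => slot 2
313: h=7, h2=10, probe 7,0 => slot 0
926: h=8 => slot 8
833: h=0, h2=2, probe 0,2,4 => slot 4
864: h=14, h2=1, probe 14,15 => slot 15
939: h=4, h2=12, probe 4,16,11 => slot 11
Table: [313, _, 495, _, 833, 430, _, 381, 926, _, _, 939, _, _, 626, 864, 662]

0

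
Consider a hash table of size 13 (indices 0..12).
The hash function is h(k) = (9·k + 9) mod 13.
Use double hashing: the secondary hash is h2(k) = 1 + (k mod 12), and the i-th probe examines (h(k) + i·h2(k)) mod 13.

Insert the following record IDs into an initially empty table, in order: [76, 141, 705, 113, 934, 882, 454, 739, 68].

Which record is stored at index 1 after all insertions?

76: h=4 → slot 4
141: h=4, h2=10, probe 4,1 → slot 1
705: h=10 → slot 10
113: h=12 → slot 12
934: h=4, h2=11, probe 4,2 → slot 2
882: h=4, h2=7, probe 4,11 → slot 11
454: h=0 → slot 0
739: h=4, h2=8, probe 4,12,7 → slot 7
68: h=10, h2=9, probe 10,6 → slot 6
Table: [454, 141, 934, —, 76, —, 68, 739, —, —, 705, 882, 113]

141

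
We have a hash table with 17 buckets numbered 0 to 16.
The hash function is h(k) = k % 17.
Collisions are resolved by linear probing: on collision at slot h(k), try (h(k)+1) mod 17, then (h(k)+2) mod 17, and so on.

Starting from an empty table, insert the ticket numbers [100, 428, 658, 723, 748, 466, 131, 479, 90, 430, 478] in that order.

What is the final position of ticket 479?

4

100: h=15 -> slot 15
428: h=3 -> slot 3
658: h=12 -> slot 12
723: h=9 -> slot 9
748: h=0 -> slot 0
466: h=7 -> slot 7
131: h=12, probe 12,13 -> slot 13
479: h=3, probe 3,4 -> slot 4
90: h=5 -> slot 5
430: h=5, probe 5,6 -> slot 6
478: h=2 -> slot 2
Table: [748, ∅, 478, 428, 479, 90, 430, 466, ∅, 723, ∅, ∅, 658, 131, ∅, 100, ∅]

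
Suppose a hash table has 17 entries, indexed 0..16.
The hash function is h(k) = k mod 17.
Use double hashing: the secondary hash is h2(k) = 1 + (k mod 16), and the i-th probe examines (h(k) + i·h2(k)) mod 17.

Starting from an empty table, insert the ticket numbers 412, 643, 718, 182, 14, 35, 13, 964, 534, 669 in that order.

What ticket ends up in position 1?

35

Insert 412: h=4, slot 4 empty -> index 4.
Insert 643: h=14, slot 14 empty -> index 14.
Insert 718: h=4, h2=15, slot 4 occupied -> index 2.
Insert 182: h=12, slot 12 empty -> index 12.
Insert 14: h=14, h2=15, slots 14,12 occupied -> index 10.
Insert 35: h=1, slot 1 empty -> index 1.
Insert 13: h=13, slot 13 empty -> index 13.
Insert 964: h=12, h2=5, slot 12 occupied -> index 0.
Insert 534: h=7, slot 7 empty -> index 7.
Insert 669: h=6, slot 6 empty -> index 6.
Table: [964, 35, 718, _, 412, _, 669, 534, _, _, 14, _, 182, 13, 643, _, _]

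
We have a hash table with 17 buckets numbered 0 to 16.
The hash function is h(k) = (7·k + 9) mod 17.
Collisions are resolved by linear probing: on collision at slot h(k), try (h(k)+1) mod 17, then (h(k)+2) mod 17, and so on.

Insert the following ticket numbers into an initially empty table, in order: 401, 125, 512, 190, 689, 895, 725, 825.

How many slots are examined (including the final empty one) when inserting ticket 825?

401: h=11 -> slot 11
125: h=0 -> slot 0
512: h=6 -> slot 6
190: h=13 -> slot 13
689: h=4 -> slot 4
895: h=1 -> slot 1
725: h=1, probe 1,2 -> slot 2
825: h=4, probe 4,5 -> slot 5
Table: [125, 895, 725, _, 689, 825, 512, _, _, _, _, 401, _, 190, _, _, _]

2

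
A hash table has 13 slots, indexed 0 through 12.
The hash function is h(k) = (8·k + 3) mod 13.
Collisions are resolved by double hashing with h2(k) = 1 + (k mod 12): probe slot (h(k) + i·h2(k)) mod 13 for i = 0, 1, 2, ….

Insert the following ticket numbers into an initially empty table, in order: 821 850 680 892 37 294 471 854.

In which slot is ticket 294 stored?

3

Insert 821: h=6, slot 6 empty → index 6.
Insert 850: h=4, slot 4 empty → index 4.
Insert 680: h=9, slot 9 empty → index 9.
Insert 892: h=2, slot 2 empty → index 2.
Insert 37: h=0, slot 0 empty → index 0.
Insert 294: h=2, h2=7, slots 2,9 occupied → index 3.
Insert 471: h=1, slot 1 empty → index 1.
Insert 854: h=10, slot 10 empty → index 10.
Table: [37, 471, 892, 294, 850, ∅, 821, ∅, ∅, 680, 854, ∅, ∅]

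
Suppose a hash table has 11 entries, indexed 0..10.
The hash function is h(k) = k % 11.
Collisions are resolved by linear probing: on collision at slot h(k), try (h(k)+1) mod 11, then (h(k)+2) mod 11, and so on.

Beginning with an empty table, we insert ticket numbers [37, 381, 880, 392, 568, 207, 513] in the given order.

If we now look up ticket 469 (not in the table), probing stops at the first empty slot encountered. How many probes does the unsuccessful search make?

7

Insert 37: h=4, slot 4 empty => index 4.
Insert 381: h=7, slot 7 empty => index 7.
Insert 880: h=0, slot 0 empty => index 0.
Insert 392: h=7, slot 7 occupied => index 8.
Insert 568: h=7, slots 7,8 occupied => index 9.
Insert 207: h=9, slot 9 occupied => index 10.
Insert 513: h=7, slots 7,8,9,10,0 occupied => index 1.
Table: [880, 513, ., ., 37, ., ., 381, 392, 568, 207]
Lookup 469: h=7, probe 7,8,9,10,0,1,2 → slot 2 empty, not found.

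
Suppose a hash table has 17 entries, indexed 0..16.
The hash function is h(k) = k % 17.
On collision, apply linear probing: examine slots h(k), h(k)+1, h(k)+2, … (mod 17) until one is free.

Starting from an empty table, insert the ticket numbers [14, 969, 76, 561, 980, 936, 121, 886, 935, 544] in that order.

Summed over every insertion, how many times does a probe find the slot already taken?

Insert 14: h=14, slot 14 empty => index 14.
Insert 969: h=0, slot 0 empty => index 0.
Insert 76: h=8, slot 8 empty => index 8.
Insert 561: h=0, slot 0 occupied => index 1.
Insert 980: h=11, slot 11 empty => index 11.
Insert 936: h=1, slot 1 occupied => index 2.
Insert 121: h=2, slot 2 occupied => index 3.
Insert 886: h=2, slots 2,3 occupied => index 4.
Insert 935: h=0, slots 0,1,2,3,4 occupied => index 5.
Insert 544: h=0, slots 0,1,2,3,4,5 occupied => index 6.
Table: [969, 561, 936, 121, 886, 935, 544, -, 76, -, -, 980, -, -, 14, -, -]

16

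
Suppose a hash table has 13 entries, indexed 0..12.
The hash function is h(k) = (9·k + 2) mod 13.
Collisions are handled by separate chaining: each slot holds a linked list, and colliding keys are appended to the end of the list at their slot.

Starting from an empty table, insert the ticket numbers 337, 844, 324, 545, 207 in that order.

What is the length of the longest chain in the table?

5

Insert 337: h=6, bucket 6 empty → new chain.
Insert 844: h=6, bucket 6 nonempty → append to chain.
Insert 324: h=6, bucket 6 nonempty → append to chain.
Insert 545: h=6, bucket 6 nonempty → append to chain.
Insert 207: h=6, bucket 6 nonempty → append to chain.
Final buckets:
0: ∅
1: ∅
2: ∅
3: ∅
4: ∅
5: ∅
6: 337 -> 844 -> 324 -> 545 -> 207
7: ∅
8: ∅
9: ∅
10: ∅
11: ∅
12: ∅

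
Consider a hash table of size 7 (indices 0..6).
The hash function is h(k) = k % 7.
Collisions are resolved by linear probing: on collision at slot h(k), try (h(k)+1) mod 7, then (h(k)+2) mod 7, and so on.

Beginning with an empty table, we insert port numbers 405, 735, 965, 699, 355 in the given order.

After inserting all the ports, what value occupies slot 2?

699

405: h=6 -> slot 6
735: h=0 -> slot 0
965: h=6, probe 6,0,1 -> slot 1
699: h=6, probe 6,0,1,2 -> slot 2
355: h=5 -> slot 5
Table: [735, 965, 699, -, -, 355, 405]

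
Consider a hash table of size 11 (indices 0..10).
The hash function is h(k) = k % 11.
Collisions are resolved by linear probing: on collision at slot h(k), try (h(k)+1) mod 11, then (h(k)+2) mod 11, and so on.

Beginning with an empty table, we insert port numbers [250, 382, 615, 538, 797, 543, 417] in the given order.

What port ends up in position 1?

250 hashes to 8; slot 8 is free => place at 8.
382 hashes to 8; 8 taken => place at 9.
615 hashes to 10; slot 10 is free => place at 10.
538 hashes to 10; 10 taken => place at 0.
797 hashes to 5; slot 5 is free => place at 5.
543 hashes to 4; slot 4 is free => place at 4.
417 hashes to 10; 10,0 taken => place at 1.
Table: [538, 417, ., ., 543, 797, ., ., 250, 382, 615]

417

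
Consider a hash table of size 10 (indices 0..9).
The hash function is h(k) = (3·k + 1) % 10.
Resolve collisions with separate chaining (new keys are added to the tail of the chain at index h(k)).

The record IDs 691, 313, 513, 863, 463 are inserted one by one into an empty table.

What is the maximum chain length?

4

691 → bucket 4
313 → bucket 0
513 → bucket 0 (collision)
863 → bucket 0 (collision)
463 → bucket 0 (collision)
Final buckets:
0: 313 -> 513 -> 863 -> 463
1: _
2: _
3: _
4: 691
5: _
6: _
7: _
8: _
9: _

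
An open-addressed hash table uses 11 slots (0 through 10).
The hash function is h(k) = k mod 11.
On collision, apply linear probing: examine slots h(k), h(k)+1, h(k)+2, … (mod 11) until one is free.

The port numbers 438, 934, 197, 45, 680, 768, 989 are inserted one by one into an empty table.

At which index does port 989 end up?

4

438 hashes to 9; slot 9 is free → place at 9.
934 hashes to 10; slot 10 is free → place at 10.
197 hashes to 10; 10 taken → place at 0.
45 hashes to 1; slot 1 is free → place at 1.
680 hashes to 9; 9,10,0,1 taken → place at 2.
768 hashes to 9; 9,10,0,1,2 taken → place at 3.
989 hashes to 10; 10,0,1,2,3 taken → place at 4.
Table: [197, 45, 680, 768, 989, _, _, _, _, 438, 934]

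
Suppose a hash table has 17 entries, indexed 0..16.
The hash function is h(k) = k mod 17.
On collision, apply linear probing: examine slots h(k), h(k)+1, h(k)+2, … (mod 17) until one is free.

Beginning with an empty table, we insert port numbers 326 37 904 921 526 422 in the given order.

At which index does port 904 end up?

5

326: h=3 => slot 3
37: h=3, probe 3,4 => slot 4
904: h=3, probe 3,4,5 => slot 5
921: h=3, probe 3,4,5,6 => slot 6
526: h=16 => slot 16
422: h=14 => slot 14
Table: [—, —, —, 326, 37, 904, 921, —, —, —, —, —, —, —, 422, —, 526]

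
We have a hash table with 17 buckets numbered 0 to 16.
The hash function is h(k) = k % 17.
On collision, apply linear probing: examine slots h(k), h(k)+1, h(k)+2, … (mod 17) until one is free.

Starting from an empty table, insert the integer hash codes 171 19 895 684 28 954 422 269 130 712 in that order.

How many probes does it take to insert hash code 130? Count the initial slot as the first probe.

171: h=1 → slot 1
19: h=2 → slot 2
895: h=11 → slot 11
684: h=4 → slot 4
28: h=11, probe 11,12 → slot 12
954: h=2, probe 2,3 → slot 3
422: h=14 → slot 14
269: h=14, probe 14,15 → slot 15
130: h=11, probe 11,12,13 → slot 13
712: h=15, probe 15,16 → slot 16
Table: [—, 171, 19, 954, 684, —, —, —, —, —, —, 895, 28, 130, 422, 269, 712]

3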